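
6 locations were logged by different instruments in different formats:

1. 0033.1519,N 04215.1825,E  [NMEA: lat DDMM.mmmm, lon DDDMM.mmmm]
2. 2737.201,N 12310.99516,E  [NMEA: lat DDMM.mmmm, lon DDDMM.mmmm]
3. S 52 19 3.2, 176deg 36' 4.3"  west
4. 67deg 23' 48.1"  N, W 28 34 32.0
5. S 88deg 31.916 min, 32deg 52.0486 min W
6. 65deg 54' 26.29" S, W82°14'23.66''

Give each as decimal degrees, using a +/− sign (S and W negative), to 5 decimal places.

Point 1:
  Lat: degrees = first 2 digits = 0, minutes = 33.1519; 0 + 33.1519/60 = 0.552532
  N ⇒ keep positive
  Longitude: degrees = first 3 digits = 42, minutes = 15.1825; 42 + 15.1825/60 = 42.253042
  E → positive
Point 2:
  Latitude: split at 2 digits → 27° and 37.201′; 27 + 37.201/60 = 27.620017
  N → positive
  Longitude: degrees = first 3 digits = 123, minutes = 10.99516; 123 + 10.99516/60 = 123.183253
  E ⇒ keep positive
Point 3:
  Lat: 52 + 19/60 + 3.2/3600 = 52.317556
  S → negative
  Lon: 176 + 36/60 + 4.3/3600 = 176.601194
  W → negative
Point 4:
  φ: 23′ + 48.1″ = 23.80167′; 67 + 23.80167/60 = 67.396694
  N ⇒ keep positive
  Longitude: 28 + 34/60 + 32/3600 = 28.575556
  W → negative
Point 5:
  Lat: 31.916′ = 0.531933°; total 88.531933
  S ⇒ negate
  Lon: 32 + 52.0486/60 = 32.867477
  W ⇒ negate
Point 6:
  Latitude: 65° + 54/60 + 26.29/3600 = 65 + 0.900000 + 0.007303 = 65.907303
  S → negative
  λ: 82 + 14/60 + 23.66/3600 = 82.239906
  hemisphere W, so the sign is −

1. 0.55253, 42.25304
2. 27.62002, 123.18325
3. -52.31756, -176.60119
4. 67.39669, -28.57556
5. -88.53193, -32.86748
6. -65.90730, -82.23991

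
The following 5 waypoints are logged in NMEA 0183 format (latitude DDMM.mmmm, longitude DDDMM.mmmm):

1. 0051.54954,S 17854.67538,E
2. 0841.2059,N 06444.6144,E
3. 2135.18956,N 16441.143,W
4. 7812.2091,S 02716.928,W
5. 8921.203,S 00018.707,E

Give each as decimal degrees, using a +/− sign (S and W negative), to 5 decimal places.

1. -0.85916, 178.91126
2. 8.68677, 64.74357
3. 21.58649, -164.68572
4. -78.20349, -27.28213
5. -89.35338, 0.31178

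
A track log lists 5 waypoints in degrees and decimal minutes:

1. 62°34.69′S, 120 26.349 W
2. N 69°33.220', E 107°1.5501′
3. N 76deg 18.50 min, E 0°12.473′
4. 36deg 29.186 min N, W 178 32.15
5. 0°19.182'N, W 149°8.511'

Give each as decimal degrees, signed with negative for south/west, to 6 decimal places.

1. -62.578167, -120.439150
2. 69.553667, 107.025835
3. 76.308333, 0.207883
4. 36.486433, -178.535833
5. 0.319700, -149.141850

Point 1:
  Latitude: 62 + 34.69/60 = 62.5781667
  S ⇒ negate
  Lon: 120 + 26.349/60 = 120.4391500
  W → negative
Point 2:
  φ: 33.22′ = 0.553667°; total 69.5536667
  N → positive
  λ: 107 + 1.5501/60 = 107.0258350
  E ⇒ keep positive
Point 3:
  Latitude: 18.5′ = 0.308333°; total 76.3083333
  N → positive
  λ: 0 + 12.473/60 = 0.2078833
  E ⇒ keep positive
Point 4:
  Lat: 36 + 29.186/60 = 36.4864333
  N → positive
  Lon: 178 + 32.15/60 = 178.5358333
  hemisphere W, so the sign is −
Point 5:
  φ: 19.182′ = 0.319700°; total 0.3197000
  N → positive
  Lon: 8.511′ = 0.141850°; total 149.1418500
  W → negative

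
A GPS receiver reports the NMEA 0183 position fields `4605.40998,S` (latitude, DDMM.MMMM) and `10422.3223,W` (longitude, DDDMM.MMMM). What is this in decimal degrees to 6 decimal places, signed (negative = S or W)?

Latitude: degrees = first 2 digits = 46, minutes = 5.40998; 46 + 5.40998/60 = 46.0901663
S ⇒ negate
Lon: degrees = first 3 digits = 104, minutes = 22.3223; 104 + 22.3223/60 = 104.3720383
W ⇒ negate

-46.090166, -104.372038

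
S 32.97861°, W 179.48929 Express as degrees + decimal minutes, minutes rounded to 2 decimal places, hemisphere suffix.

32° 58.72′ S, 179° 29.36′ W

Lat: minutes = (32.978610 − 32) × 60 = 58.7166
λ: minutes = (179.489290 − 179) × 60 = 29.3574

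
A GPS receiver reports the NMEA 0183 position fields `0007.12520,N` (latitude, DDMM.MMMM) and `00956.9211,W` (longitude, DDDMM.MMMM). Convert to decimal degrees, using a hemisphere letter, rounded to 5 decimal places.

φ: degrees = first 2 digits = 0, minutes = 7.1252; 0 + 7.1252/60 = 0.118753
Longitude: degrees = first 3 digits = 9, minutes = 56.9211; 9 + 56.9211/60 = 9.948685

0.11875° N, 9.94869° W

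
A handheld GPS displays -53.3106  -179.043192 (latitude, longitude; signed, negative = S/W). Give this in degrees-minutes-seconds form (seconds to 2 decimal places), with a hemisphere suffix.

Latitude is negative → S; |value| = 53.310600
Lat: whole degrees 53; 18.63600′ → 18′ and 38.1600″
Longitude is negative → W; |value| = 179.043192
Longitude: 0.043192 × 60 = 2.59152′ → 2′, remainder × 60 = 35.4912″

53°18′38.16″ S, 179°02′35.49″ W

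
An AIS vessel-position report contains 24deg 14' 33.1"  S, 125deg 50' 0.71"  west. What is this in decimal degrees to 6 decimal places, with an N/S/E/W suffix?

24.242528° S, 125.833531° W

φ: 24 + 14/60 + 33.1/3600 = 24.2425278
λ: 50′ + 0.71″ = 50.01183′; 125 + 50.01183/60 = 125.8335306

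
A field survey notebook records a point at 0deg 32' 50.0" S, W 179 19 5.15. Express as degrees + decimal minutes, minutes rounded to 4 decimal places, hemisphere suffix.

0° 32.8333′ S, 179° 19.0858′ W

Latitude: 32 + 50/60 = 32.833333′
Longitude: 19 + 5.15/60 = 19.085833′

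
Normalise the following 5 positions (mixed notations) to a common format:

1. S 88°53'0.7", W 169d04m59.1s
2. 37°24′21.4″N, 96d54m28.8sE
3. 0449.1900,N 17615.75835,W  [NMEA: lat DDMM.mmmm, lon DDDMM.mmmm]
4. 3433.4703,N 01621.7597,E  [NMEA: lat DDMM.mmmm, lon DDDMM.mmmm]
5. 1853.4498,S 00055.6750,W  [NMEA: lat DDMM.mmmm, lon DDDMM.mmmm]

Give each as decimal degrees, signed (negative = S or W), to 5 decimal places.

1. -88.88353, -169.08308
2. 37.40594, 96.90800
3. 4.81983, -176.26264
4. 34.55784, 16.36266
5. -18.89083, -0.92792

Point 1:
  φ: 88° + 53/60 + 0.7/3600 = 88 + 0.883333 + 0.000194 = 88.883528
  S ⇒ negate
  λ: 169° + 4/60 + 59.1/3600 = 169 + 0.066667 + 0.016417 = 169.083083
  W ⇒ negate
Point 2:
  Latitude: 37 + 24/60 + 21.4/3600 = 37.405944
  N → positive
  Longitude: 96° + 54/60 + 28.8/3600 = 96 + 0.900000 + 0.008000 = 96.908000
  E → positive
Point 3:
  Latitude: split at 2 digits → 04° and 49.19′; 4 + 49.19/60 = 4.819833
  N ⇒ keep positive
  λ: degrees = first 3 digits = 176, minutes = 15.75835; 176 + 15.75835/60 = 176.262639
  W → negative
Point 4:
  φ: degrees = first 2 digits = 34, minutes = 33.4703; 34 + 33.4703/60 = 34.557838
  N ⇒ keep positive
  Lon: split at 3 digits → 016° and 21.7597′; 16 + 21.7597/60 = 16.362662
  E ⇒ keep positive
Point 5:
  φ: split at 2 digits → 18° and 53.4498′; 18 + 53.4498/60 = 18.890830
  S ⇒ negate
  Longitude: split at 3 digits → 000° and 55.675′; 0 + 55.675/60 = 0.927917
  W ⇒ negate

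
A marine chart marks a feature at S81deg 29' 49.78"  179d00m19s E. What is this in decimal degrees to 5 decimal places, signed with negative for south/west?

-81.49716, 179.00528

Lat: 81 + 29/60 + 49.78/3600 = 81.497161
S ⇒ negate
λ: 179 + 0/60 + 19/3600 = 179.005278
E ⇒ keep positive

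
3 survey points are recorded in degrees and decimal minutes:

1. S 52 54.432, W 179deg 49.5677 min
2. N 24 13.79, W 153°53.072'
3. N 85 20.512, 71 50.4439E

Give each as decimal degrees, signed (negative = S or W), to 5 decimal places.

1. -52.90720, -179.82613
2. 24.22983, -153.88453
3. 85.34187, 71.84073

Point 1:
  Latitude: 52 + 54.432/60 = 52.907200
  S ⇒ negate
  λ: 179 + 49.5677/60 = 179.826128
  W → negative
Point 2:
  φ: 13.79′ = 0.229833°; total 24.229833
  N ⇒ keep positive
  Longitude: 53.072′ = 0.884533°; total 153.884533
  W → negative
Point 3:
  Latitude: 20.512′ = 0.341867°; total 85.341867
  N → positive
  Longitude: 50.4439′ = 0.840732°; total 71.840732
  E ⇒ keep positive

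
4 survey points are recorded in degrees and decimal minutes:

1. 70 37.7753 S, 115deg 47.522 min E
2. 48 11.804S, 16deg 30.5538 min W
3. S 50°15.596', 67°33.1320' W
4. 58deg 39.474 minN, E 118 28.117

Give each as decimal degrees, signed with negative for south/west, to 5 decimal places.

1. -70.62959, 115.79203
2. -48.19673, -16.50923
3. -50.25993, -67.55220
4. 58.65790, 118.46862

Point 1:
  φ: 37.7753′ = 0.629588°; total 70.629588
  hemisphere S, so the sign is −
  λ: 115 + 47.522/60 = 115.792033
  E ⇒ keep positive
Point 2:
  Lat: 48 + 11.804/60 = 48.196733
  hemisphere S, so the sign is −
  λ: 16 + 30.5538/60 = 16.509230
  W ⇒ negate
Point 3:
  Latitude: 50 + 15.596/60 = 50.259933
  S → negative
  Longitude: 33.132′ = 0.552200°; total 67.552200
  W ⇒ negate
Point 4:
  φ: 39.474′ = 0.657900°; total 58.657900
  N ⇒ keep positive
  Longitude: 118 + 28.117/60 = 118.468617
  E ⇒ keep positive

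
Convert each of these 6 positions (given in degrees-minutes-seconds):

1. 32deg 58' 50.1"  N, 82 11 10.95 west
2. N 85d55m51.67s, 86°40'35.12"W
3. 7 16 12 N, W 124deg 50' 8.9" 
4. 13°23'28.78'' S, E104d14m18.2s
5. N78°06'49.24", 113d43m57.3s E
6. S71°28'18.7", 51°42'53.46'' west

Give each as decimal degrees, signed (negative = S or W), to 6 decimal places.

Point 1:
  Lat: 32 + 58/60 + 50.1/3600 = 32.9805833
  N → positive
  Longitude: 82 + 11/60 + 10.95/3600 = 82.1863750
  W ⇒ negate
Point 2:
  Lat: 55′ + 51.67″ = 55.86117′; 85 + 55.86117/60 = 85.9310194
  N → positive
  Lon: 86° + 40/60 + 35.12/3600 = 86 + 0.666667 + 0.009756 = 86.6764222
  W ⇒ negate
Point 3:
  Latitude: 7 + 16/60 + 12/3600 = 7.2700000
  N ⇒ keep positive
  λ: 124 + 50/60 + 8.9/3600 = 124.8358056
  W ⇒ negate
Point 4:
  φ: 23′ + 28.78″ = 23.47967′; 13 + 23.47967/60 = 13.3913278
  S ⇒ negate
  Longitude: 14′ + 18.2″ = 14.30333′; 104 + 14.30333/60 = 104.2383889
  E → positive
Point 5:
  φ: 78 + 6/60 + 49.24/3600 = 78.1136778
  N → positive
  Longitude: 113 + 43/60 + 57.3/3600 = 113.7325833
  E → positive
Point 6:
  Lat: 28′ + 18.7″ = 28.31167′; 71 + 28.31167/60 = 71.4718611
  S → negative
  λ: 42′ + 53.46″ = 42.89100′; 51 + 42.89100/60 = 51.7148500
  W ⇒ negate

1. 32.980583, -82.186375
2. 85.931019, -86.676422
3. 7.270000, -124.835806
4. -13.391328, 104.238389
5. 78.113678, 113.732583
6. -71.471861, -51.714850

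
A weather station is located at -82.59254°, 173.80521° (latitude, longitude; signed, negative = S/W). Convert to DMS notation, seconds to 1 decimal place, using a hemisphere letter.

82°35′33.1″ S, 173°48′18.8″ E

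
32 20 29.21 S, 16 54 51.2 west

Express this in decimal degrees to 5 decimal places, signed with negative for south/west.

-32.34145, -16.91422

φ: 32° + 20/60 + 29.21/3600 = 32 + 0.333333 + 0.008114 = 32.341447
S → negative
Lon: 16 + 54/60 + 51.2/3600 = 16.914222
W → negative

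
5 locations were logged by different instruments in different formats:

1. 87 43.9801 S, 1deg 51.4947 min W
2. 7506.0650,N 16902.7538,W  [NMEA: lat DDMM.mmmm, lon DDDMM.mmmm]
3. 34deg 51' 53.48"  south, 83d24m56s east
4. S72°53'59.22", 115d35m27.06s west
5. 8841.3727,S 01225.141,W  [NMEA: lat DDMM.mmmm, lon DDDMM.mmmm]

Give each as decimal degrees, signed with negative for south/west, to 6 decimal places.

Point 1:
  Lat: 43.9801′ = 0.733002°; total 87.7330017
  hemisphere S, so the sign is −
  λ: 51.4947′ = 0.858245°; total 1.8582450
  hemisphere W, so the sign is −
Point 2:
  Latitude: split at 2 digits → 75° and 6.065′; 75 + 6.065/60 = 75.1010833
  N → positive
  Lon: split at 3 digits → 169° and 2.7538′; 169 + 2.7538/60 = 169.0458967
  W ⇒ negate
Point 3:
  Latitude: 34 + 51/60 + 53.48/3600 = 34.8648556
  S ⇒ negate
  Lon: 83 + 24/60 + 56/3600 = 83.4155556
  E ⇒ keep positive
Point 4:
  φ: 53′ + 59.22″ = 53.98700′; 72 + 53.98700/60 = 72.8997833
  S → negative
  Longitude: 35′ + 27.06″ = 35.45100′; 115 + 35.45100/60 = 115.5908500
  W → negative
Point 5:
  φ: degrees = first 2 digits = 88, minutes = 41.3727; 88 + 41.3727/60 = 88.6895450
  S → negative
  Longitude: split at 3 digits → 012° and 25.141′; 12 + 25.141/60 = 12.4190167
  W → negative

1. -87.733002, -1.858245
2. 75.101083, -169.045897
3. -34.864856, 83.415556
4. -72.899783, -115.590850
5. -88.689545, -12.419017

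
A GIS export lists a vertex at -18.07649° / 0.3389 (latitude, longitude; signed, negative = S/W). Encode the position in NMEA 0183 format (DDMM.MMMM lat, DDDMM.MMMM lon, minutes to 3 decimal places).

1804.589,S / 00020.334,E

Latitude is negative → S; |value| = 18.076490
Lat: minutes = (18.076490 − 18) × 60 = 4.58940
Lon: fractional part 0.338900 → 20.33400 minutes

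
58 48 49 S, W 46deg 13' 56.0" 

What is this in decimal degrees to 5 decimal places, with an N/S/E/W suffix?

Lat: 48′ + 49″ = 48.81667′; 58 + 48.81667/60 = 58.813611
λ: 13′ + 56″ = 13.93333′; 46 + 13.93333/60 = 46.232222

58.81361° S, 46.23222° W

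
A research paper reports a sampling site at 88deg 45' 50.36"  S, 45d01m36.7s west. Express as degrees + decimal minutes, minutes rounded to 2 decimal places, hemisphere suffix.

Lat: 45 + 50.36/60 = 45.8393′
λ: seconds/60 = 0.61167; minutes = 1 + 0.61167 = 1.6117

88° 45.84′ S, 45° 1.61′ W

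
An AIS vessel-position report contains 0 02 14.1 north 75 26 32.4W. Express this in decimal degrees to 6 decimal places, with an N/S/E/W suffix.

φ: 0 + 2/60 + 14.1/3600 = 0.0372500
λ: 75° + 26/60 + 32.4/3600 = 75 + 0.433333 + 0.009000 = 75.4423333

0.037250° N, 75.442333° W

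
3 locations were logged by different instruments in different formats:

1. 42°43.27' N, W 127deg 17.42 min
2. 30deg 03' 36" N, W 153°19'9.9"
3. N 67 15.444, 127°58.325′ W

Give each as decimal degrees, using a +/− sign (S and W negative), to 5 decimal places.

1. 42.72117, -127.29033
2. 30.06000, -153.31942
3. 67.25740, -127.97208

Point 1:
  φ: 43.27′ = 0.721167°; total 42.721167
  N → positive
  λ: 17.42′ = 0.290333°; total 127.290333
  W → negative
Point 2:
  Latitude: 3′ + 36″ = 3.60000′; 30 + 3.60000/60 = 30.060000
  N → positive
  λ: 19′ + 9.9″ = 19.16500′; 153 + 19.16500/60 = 153.319417
  hemisphere W, so the sign is −
Point 3:
  Lat: 67 + 15.444/60 = 67.257400
  N ⇒ keep positive
  λ: 127 + 58.325/60 = 127.972083
  W ⇒ negate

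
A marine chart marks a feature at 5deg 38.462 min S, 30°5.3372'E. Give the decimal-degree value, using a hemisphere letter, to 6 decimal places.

5.641033° S, 30.088953° E

φ: 38.462′ = 0.641033°; total 5.6410333
Lon: 30 + 5.3372/60 = 30.0889533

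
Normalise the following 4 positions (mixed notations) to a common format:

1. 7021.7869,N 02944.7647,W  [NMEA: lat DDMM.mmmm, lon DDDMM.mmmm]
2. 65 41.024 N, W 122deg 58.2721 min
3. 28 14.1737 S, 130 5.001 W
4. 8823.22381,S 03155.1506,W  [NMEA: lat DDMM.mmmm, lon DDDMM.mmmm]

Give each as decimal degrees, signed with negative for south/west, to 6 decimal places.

Point 1:
  Lat: degrees = first 2 digits = 70, minutes = 21.7869; 70 + 21.7869/60 = 70.3631150
  N → positive
  Lon: degrees = first 3 digits = 29, minutes = 44.7647; 29 + 44.7647/60 = 29.7460783
  W ⇒ negate
Point 2:
  Lat: 65 + 41.024/60 = 65.6837333
  N ⇒ keep positive
  λ: 58.2721′ = 0.971202°; total 122.9712017
  hemisphere W, so the sign is −
Point 3:
  φ: 14.1737′ = 0.236228°; total 28.2362283
  S → negative
  Lon: 130 + 5.001/60 = 130.0833500
  W ⇒ negate
Point 4:
  Latitude: degrees = first 2 digits = 88, minutes = 23.22381; 88 + 23.22381/60 = 88.3870635
  S ⇒ negate
  Lon: split at 3 digits → 031° and 55.1506′; 31 + 55.1506/60 = 31.9191767
  hemisphere W, so the sign is −

1. 70.363115, -29.746078
2. 65.683733, -122.971202
3. -28.236228, -130.083350
4. -88.387064, -31.919177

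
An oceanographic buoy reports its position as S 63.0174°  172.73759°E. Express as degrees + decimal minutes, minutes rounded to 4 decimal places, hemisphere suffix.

φ: minutes = (63.017400 − 63) × 60 = 1.044000
Lon: fractional part 0.737590 → 44.255400 minutes

63° 1.0440′ S, 172° 44.2554′ E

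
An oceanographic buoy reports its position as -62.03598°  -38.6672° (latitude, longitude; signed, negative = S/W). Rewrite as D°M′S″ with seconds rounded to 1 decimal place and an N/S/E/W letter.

62°02′9.5″ S, 38°40′1.9″ W

Latitude is negative → S; |value| = 62.035980
φ: 0.035980° → 2.15880′; 0.15880 × 60 = 9.528″
Longitude is negative → W; |value| = 38.667200
Longitude: whole degrees 38; 40.03200′ → 40′ and 1.920″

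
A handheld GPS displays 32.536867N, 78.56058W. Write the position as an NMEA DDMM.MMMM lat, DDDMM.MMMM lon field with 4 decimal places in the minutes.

3232.2120,N / 07833.6348,W

Lat: fractional part 0.536867 → 32.212020 minutes
λ: minutes = (78.560580 − 78) × 60 = 33.634800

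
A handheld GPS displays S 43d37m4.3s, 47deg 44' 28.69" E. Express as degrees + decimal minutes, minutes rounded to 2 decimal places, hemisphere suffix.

Latitude: 37 + 4.3/60 = 37.0717′
Longitude: 44 + 28.69/60 = 44.4782′

43° 37.07′ S, 47° 44.48′ E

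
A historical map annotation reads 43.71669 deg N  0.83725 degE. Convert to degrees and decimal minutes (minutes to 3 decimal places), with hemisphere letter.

43° 43.001′ N, 0° 50.235′ E

Lat: 43° + 0.716690 × 60 = 43° 43.00140′
Lon: fractional part 0.837250 → 50.23500 minutes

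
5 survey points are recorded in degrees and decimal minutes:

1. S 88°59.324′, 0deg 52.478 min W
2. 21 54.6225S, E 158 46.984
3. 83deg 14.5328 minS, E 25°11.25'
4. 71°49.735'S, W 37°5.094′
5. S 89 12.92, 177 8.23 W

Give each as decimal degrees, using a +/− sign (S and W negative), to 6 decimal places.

Point 1:
  Latitude: 59.324′ = 0.988733°; total 88.9887333
  hemisphere S, so the sign is −
  Lon: 0 + 52.478/60 = 0.8746333
  hemisphere W, so the sign is −
Point 2:
  φ: 21 + 54.6225/60 = 21.9103750
  hemisphere S, so the sign is −
  Lon: 158 + 46.984/60 = 158.7830667
  E ⇒ keep positive
Point 3:
  Lat: 14.5328′ = 0.242213°; total 83.2422133
  S → negative
  Lon: 25 + 11.25/60 = 25.1875000
  E ⇒ keep positive
Point 4:
  φ: 71 + 49.735/60 = 71.8289167
  S → negative
  λ: 5.094′ = 0.084900°; total 37.0849000
  W → negative
Point 5:
  Latitude: 89 + 12.92/60 = 89.2153333
  S ⇒ negate
  Lon: 177 + 8.23/60 = 177.1371667
  hemisphere W, so the sign is −

1. -88.988733, -0.874633
2. -21.910375, 158.783067
3. -83.242213, 25.187500
4. -71.828917, -37.084900
5. -89.215333, -177.137167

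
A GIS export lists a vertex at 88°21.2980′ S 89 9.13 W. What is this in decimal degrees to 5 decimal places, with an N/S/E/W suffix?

φ: 21.298′ = 0.354967°; total 88.354967
Lon: 89 + 9.13/60 = 89.152167

88.35497° S, 89.15217° W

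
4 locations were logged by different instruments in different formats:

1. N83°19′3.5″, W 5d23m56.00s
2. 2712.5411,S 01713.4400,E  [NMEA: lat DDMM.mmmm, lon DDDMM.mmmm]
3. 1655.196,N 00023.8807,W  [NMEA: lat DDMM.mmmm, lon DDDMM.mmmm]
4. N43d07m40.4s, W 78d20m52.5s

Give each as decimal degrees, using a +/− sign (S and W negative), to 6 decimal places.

1. 83.317639, -5.398889
2. -27.209018, 17.224000
3. 16.919933, -0.398012
4. 43.127889, -78.347917

Point 1:
  Latitude: 83 + 19/60 + 3.5/3600 = 83.3176389
  N ⇒ keep positive
  λ: 5° + 23/60 + 56/3600 = 5 + 0.383333 + 0.015556 = 5.3988889
  hemisphere W, so the sign is −
Point 2:
  φ: degrees = first 2 digits = 27, minutes = 12.5411; 27 + 12.5411/60 = 27.2090183
  S ⇒ negate
  Lon: degrees = first 3 digits = 17, minutes = 13.44; 17 + 13.44/60 = 17.2240000
  E → positive
Point 3:
  Lat: degrees = first 2 digits = 16, minutes = 55.196; 16 + 55.196/60 = 16.9199333
  N → positive
  Longitude: degrees = first 3 digits = 0, minutes = 23.8807; 0 + 23.8807/60 = 0.3980117
  hemisphere W, so the sign is −
Point 4:
  φ: 43° + 7/60 + 40.4/3600 = 43 + 0.116667 + 0.011222 = 43.1278889
  N → positive
  Longitude: 78 + 20/60 + 52.5/3600 = 78.3479167
  hemisphere W, so the sign is −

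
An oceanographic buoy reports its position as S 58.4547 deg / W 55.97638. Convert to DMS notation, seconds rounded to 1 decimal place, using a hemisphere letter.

Lat: 0.454700 × 60 = 27.28200′ → 27′, remainder × 60 = 16.920″
Lon: 0.976380 × 60 = 58.58280′ → 58′, remainder × 60 = 34.968″

58°27′16.9″ S, 55°58′35.0″ W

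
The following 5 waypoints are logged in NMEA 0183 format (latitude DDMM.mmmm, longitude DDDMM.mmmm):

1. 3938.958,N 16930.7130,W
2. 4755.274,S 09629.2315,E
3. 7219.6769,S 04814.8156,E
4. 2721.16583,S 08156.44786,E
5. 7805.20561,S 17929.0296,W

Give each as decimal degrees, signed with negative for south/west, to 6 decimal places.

1. 39.649300, -169.511883
2. -47.921233, 96.487192
3. -72.327948, 48.246927
4. -27.352764, 81.940798
5. -78.086760, -179.483827

Point 1:
  Lat: split at 2 digits → 39° and 38.958′; 39 + 38.958/60 = 39.6493000
  N ⇒ keep positive
  Longitude: degrees = first 3 digits = 169, minutes = 30.713; 169 + 30.713/60 = 169.5118833
  W → negative
Point 2:
  Latitude: degrees = first 2 digits = 47, minutes = 55.274; 47 + 55.274/60 = 47.9212333
  S → negative
  λ: split at 3 digits → 096° and 29.2315′; 96 + 29.2315/60 = 96.4871917
  E ⇒ keep positive
Point 3:
  Lat: degrees = first 2 digits = 72, minutes = 19.6769; 72 + 19.6769/60 = 72.3279483
  hemisphere S, so the sign is −
  Lon: split at 3 digits → 048° and 14.8156′; 48 + 14.8156/60 = 48.2469267
  E → positive
Point 4:
  Latitude: split at 2 digits → 27° and 21.16583′; 27 + 21.16583/60 = 27.3527638
  S → negative
  λ: split at 3 digits → 081° and 56.44786′; 81 + 56.44786/60 = 81.9407977
  E → positive
Point 5:
  Latitude: split at 2 digits → 78° and 5.20561′; 78 + 5.20561/60 = 78.0867602
  S ⇒ negate
  Longitude: split at 3 digits → 179° and 29.0296′; 179 + 29.0296/60 = 179.4838267
  hemisphere W, so the sign is −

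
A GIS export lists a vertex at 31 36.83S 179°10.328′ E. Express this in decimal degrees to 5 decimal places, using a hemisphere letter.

31.61383° S, 179.17213° E

Latitude: 36.83′ = 0.613833°; total 31.613833
Longitude: 10.328′ = 0.172133°; total 179.172133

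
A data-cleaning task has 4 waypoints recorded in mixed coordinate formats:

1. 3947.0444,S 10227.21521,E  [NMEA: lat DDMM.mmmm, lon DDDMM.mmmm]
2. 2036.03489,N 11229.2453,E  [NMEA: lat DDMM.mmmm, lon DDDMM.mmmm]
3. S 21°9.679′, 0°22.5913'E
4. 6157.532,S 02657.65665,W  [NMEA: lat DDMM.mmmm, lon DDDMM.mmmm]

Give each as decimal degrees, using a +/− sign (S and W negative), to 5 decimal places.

1. -39.78407, 102.45359
2. 20.60058, 112.48742
3. -21.16132, 0.37652
4. -61.95887, -26.96094

Point 1:
  Lat: degrees = first 2 digits = 39, minutes = 47.0444; 39 + 47.0444/60 = 39.784073
  hemisphere S, so the sign is −
  Longitude: split at 3 digits → 102° and 27.21521′; 102 + 27.21521/60 = 102.453587
  E → positive
Point 2:
  Latitude: split at 2 digits → 20° and 36.03489′; 20 + 36.03489/60 = 20.600582
  N ⇒ keep positive
  λ: split at 3 digits → 112° and 29.2453′; 112 + 29.2453/60 = 112.487422
  E ⇒ keep positive
Point 3:
  φ: 9.679′ = 0.161317°; total 21.161317
  hemisphere S, so the sign is −
  Longitude: 0 + 22.5913/60 = 0.376522
  E → positive
Point 4:
  φ: degrees = first 2 digits = 61, minutes = 57.532; 61 + 57.532/60 = 61.958867
  S ⇒ negate
  Lon: degrees = first 3 digits = 26, minutes = 57.65665; 26 + 57.65665/60 = 26.960944
  W ⇒ negate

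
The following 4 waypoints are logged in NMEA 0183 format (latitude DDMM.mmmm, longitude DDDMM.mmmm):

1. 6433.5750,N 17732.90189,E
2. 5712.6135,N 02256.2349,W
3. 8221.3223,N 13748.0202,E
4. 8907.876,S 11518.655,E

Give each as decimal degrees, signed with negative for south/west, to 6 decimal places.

1. 64.559583, 177.548365
2. 57.210225, -22.937248
3. 82.355372, 137.800337
4. -89.131267, 115.310917

Point 1:
  Latitude: split at 2 digits → 64° and 33.575′; 64 + 33.575/60 = 64.5595833
  N → positive
  Lon: degrees = first 3 digits = 177, minutes = 32.90189; 177 + 32.90189/60 = 177.5483648
  E → positive
Point 2:
  φ: split at 2 digits → 57° and 12.6135′; 57 + 12.6135/60 = 57.2102250
  N → positive
  Longitude: split at 3 digits → 022° and 56.2349′; 22 + 56.2349/60 = 22.9372483
  W ⇒ negate
Point 3:
  Lat: split at 2 digits → 82° and 21.3223′; 82 + 21.3223/60 = 82.3553717
  N ⇒ keep positive
  Lon: degrees = first 3 digits = 137, minutes = 48.0202; 137 + 48.0202/60 = 137.8003367
  E → positive
Point 4:
  φ: degrees = first 2 digits = 89, minutes = 7.876; 89 + 7.876/60 = 89.1312667
  S ⇒ negate
  Lon: degrees = first 3 digits = 115, minutes = 18.655; 115 + 18.655/60 = 115.3109167
  E → positive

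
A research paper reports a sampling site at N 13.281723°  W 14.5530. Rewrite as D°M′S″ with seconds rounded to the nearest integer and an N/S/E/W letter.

Lat: whole degrees 13; 16.90338′ → 16′ and 54.20″
λ: whole degrees 14; 33.18000′ → 33′ and 10.80″

13°16′54″ N, 14°33′11″ W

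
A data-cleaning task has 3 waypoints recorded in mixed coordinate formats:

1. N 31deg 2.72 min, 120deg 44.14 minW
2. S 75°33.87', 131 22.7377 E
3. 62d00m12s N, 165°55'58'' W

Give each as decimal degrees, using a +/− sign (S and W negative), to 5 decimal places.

Point 1:
  Latitude: 31 + 2.72/60 = 31.045333
  N ⇒ keep positive
  λ: 44.14′ = 0.735667°; total 120.735667
  W → negative
Point 2:
  Lat: 75 + 33.87/60 = 75.564500
  S ⇒ negate
  λ: 22.7377′ = 0.378962°; total 131.378962
  E → positive
Point 3:
  Latitude: 62 + 0/60 + 12/3600 = 62.003333
  N ⇒ keep positive
  Longitude: 55′ + 58″ = 55.96667′; 165 + 55.96667/60 = 165.932778
  W ⇒ negate

1. 31.04533, -120.73567
2. -75.56450, 131.37896
3. 62.00333, -165.93278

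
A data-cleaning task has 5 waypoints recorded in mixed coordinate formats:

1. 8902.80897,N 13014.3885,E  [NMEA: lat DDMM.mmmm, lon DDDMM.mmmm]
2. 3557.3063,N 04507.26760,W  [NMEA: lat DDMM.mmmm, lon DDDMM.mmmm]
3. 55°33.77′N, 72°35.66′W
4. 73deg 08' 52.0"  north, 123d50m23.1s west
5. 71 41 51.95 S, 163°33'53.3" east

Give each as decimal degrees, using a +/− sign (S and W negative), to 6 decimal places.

Point 1:
  φ: degrees = first 2 digits = 89, minutes = 2.80897; 89 + 2.80897/60 = 89.0468162
  N ⇒ keep positive
  Longitude: degrees = first 3 digits = 130, minutes = 14.3885; 130 + 14.3885/60 = 130.2398083
  E → positive
Point 2:
  Lat: degrees = first 2 digits = 35, minutes = 57.3063; 35 + 57.3063/60 = 35.9551050
  N → positive
  Longitude: split at 3 digits → 045° and 7.2676′; 45 + 7.2676/60 = 45.1211267
  W → negative
Point 3:
  Lat: 55 + 33.77/60 = 55.5628333
  N ⇒ keep positive
  Lon: 35.66′ = 0.594333°; total 72.5943333
  W ⇒ negate
Point 4:
  φ: 8′ + 52″ = 8.86667′; 73 + 8.86667/60 = 73.1477778
  N → positive
  Longitude: 123 + 50/60 + 23.1/3600 = 123.8397500
  W → negative
Point 5:
  Lat: 71° + 41/60 + 51.95/3600 = 71 + 0.683333 + 0.014431 = 71.6977639
  S → negative
  Lon: 163° + 33/60 + 53.3/3600 = 163 + 0.550000 + 0.014806 = 163.5648056
  E → positive

1. 89.046816, 130.239808
2. 35.955105, -45.121127
3. 55.562833, -72.594333
4. 73.147778, -123.839750
5. -71.697764, 163.564806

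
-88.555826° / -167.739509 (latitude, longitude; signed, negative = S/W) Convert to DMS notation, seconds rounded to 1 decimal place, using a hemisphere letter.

Latitude is negative → S; |value| = 88.555826
Latitude: whole degrees 88; 33.34956′ → 33′ and 20.974″
Longitude is negative → W; |value| = 167.739509
Longitude: 0.739509° → 44.37054′; 0.37054 × 60 = 22.232″

88°33′21.0″ S, 167°44′22.2″ W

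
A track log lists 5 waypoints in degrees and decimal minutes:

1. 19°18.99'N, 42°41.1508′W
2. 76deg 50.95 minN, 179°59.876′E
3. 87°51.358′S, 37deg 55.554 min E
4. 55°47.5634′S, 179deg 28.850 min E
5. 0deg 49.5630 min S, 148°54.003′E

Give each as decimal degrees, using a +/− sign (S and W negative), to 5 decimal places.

Point 1:
  Lat: 18.99′ = 0.316500°; total 19.316500
  N → positive
  Longitude: 42 + 41.1508/60 = 42.685847
  hemisphere W, so the sign is −
Point 2:
  Lat: 76 + 50.95/60 = 76.849167
  N ⇒ keep positive
  Lon: 59.876′ = 0.997933°; total 179.997933
  E → positive
Point 3:
  Lat: 51.358′ = 0.855967°; total 87.855967
  S ⇒ negate
  λ: 55.554′ = 0.925900°; total 37.925900
  E ⇒ keep positive
Point 4:
  Lat: 55 + 47.5634/60 = 55.792723
  S → negative
  Lon: 28.85′ = 0.480833°; total 179.480833
  E ⇒ keep positive
Point 5:
  Latitude: 49.563′ = 0.826050°; total 0.826050
  S ⇒ negate
  Lon: 54.003′ = 0.900050°; total 148.900050
  E ⇒ keep positive

1. 19.31650, -42.68585
2. 76.84917, 179.99793
3. -87.85597, 37.92590
4. -55.79272, 179.48083
5. -0.82605, 148.90005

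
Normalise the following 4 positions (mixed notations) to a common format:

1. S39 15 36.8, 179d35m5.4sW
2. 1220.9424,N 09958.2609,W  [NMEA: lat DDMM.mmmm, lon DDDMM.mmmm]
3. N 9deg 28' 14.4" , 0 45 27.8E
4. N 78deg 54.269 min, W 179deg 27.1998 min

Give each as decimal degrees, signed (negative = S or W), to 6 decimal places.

1. -39.260222, -179.584833
2. 12.349040, -99.971015
3. 9.470667, 0.757722
4. 78.904483, -179.453330

Point 1:
  Lat: 39° + 15/60 + 36.8/3600 = 39 + 0.250000 + 0.010222 = 39.2602222
  hemisphere S, so the sign is −
  Longitude: 179 + 35/60 + 5.4/3600 = 179.5848333
  hemisphere W, so the sign is −
Point 2:
  Latitude: degrees = first 2 digits = 12, minutes = 20.9424; 12 + 20.9424/60 = 12.3490400
  N → positive
  Longitude: split at 3 digits → 099° and 58.2609′; 99 + 58.2609/60 = 99.9710150
  W → negative
Point 3:
  Lat: 9 + 28/60 + 14.4/3600 = 9.4706667
  N → positive
  Lon: 0° + 45/60 + 27.8/3600 = 0 + 0.750000 + 0.007722 = 0.7577222
  E → positive
Point 4:
  Lat: 54.269′ = 0.904483°; total 78.9044833
  N ⇒ keep positive
  λ: 27.1998′ = 0.453330°; total 179.4533300
  hemisphere W, so the sign is −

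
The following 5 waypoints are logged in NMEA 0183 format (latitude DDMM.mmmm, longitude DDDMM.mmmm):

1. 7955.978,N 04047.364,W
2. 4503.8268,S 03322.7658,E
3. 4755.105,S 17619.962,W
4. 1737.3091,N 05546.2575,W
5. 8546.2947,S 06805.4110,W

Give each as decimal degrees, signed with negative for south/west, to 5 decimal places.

Point 1:
  Latitude: degrees = first 2 digits = 79, minutes = 55.978; 79 + 55.978/60 = 79.932967
  N → positive
  Longitude: split at 3 digits → 040° and 47.364′; 40 + 47.364/60 = 40.789400
  hemisphere W, so the sign is −
Point 2:
  φ: degrees = first 2 digits = 45, minutes = 3.8268; 45 + 3.8268/60 = 45.063780
  hemisphere S, so the sign is −
  λ: split at 3 digits → 033° and 22.7658′; 33 + 22.7658/60 = 33.379430
  E ⇒ keep positive
Point 3:
  Latitude: degrees = first 2 digits = 47, minutes = 55.105; 47 + 55.105/60 = 47.918417
  S ⇒ negate
  Longitude: degrees = first 3 digits = 176, minutes = 19.962; 176 + 19.962/60 = 176.332700
  W → negative
Point 4:
  Latitude: degrees = first 2 digits = 17, minutes = 37.3091; 17 + 37.3091/60 = 17.621818
  N ⇒ keep positive
  Lon: degrees = first 3 digits = 55, minutes = 46.2575; 55 + 46.2575/60 = 55.770958
  W ⇒ negate
Point 5:
  Lat: split at 2 digits → 85° and 46.2947′; 85 + 46.2947/60 = 85.771578
  hemisphere S, so the sign is −
  λ: split at 3 digits → 068° and 5.411′; 68 + 5.411/60 = 68.090183
  W → negative

1. 79.93297, -40.78940
2. -45.06378, 33.37943
3. -47.91842, -176.33270
4. 17.62182, -55.77096
5. -85.77158, -68.09018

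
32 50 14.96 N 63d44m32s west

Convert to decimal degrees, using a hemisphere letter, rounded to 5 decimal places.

32.83749° N, 63.74222° W

Lat: 32° + 50/60 + 14.96/3600 = 32 + 0.833333 + 0.004156 = 32.837489
Lon: 44′ + 32″ = 44.53333′; 63 + 44.53333/60 = 63.742222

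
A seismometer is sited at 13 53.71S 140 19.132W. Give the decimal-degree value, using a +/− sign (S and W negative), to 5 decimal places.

-13.89517, -140.31887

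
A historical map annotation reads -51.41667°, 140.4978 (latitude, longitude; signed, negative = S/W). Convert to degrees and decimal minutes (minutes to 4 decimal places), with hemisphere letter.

51° 25.0002′ S, 140° 29.8680′ E

Latitude is negative → S; |value| = 51.416670
Latitude: 51° + 0.416670 × 60 = 51° 25.000200′
λ: 140° + 0.497800 × 60 = 140° 29.868000′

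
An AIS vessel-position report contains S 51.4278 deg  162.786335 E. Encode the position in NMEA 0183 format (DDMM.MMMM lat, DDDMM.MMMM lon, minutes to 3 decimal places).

5125.668,S / 16247.180,E

φ: 51° + 0.427800 × 60 = 51° 25.66800′
Longitude: minutes = (162.786335 − 162) × 60 = 47.18010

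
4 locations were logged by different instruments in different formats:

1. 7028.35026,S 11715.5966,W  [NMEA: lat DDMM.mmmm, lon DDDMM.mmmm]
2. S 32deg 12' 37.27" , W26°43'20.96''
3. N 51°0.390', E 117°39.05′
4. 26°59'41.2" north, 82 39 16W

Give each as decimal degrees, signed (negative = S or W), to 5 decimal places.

Point 1:
  Lat: degrees = first 2 digits = 70, minutes = 28.35026; 70 + 28.35026/60 = 70.472504
  S → negative
  Lon: split at 3 digits → 117° and 15.5966′; 117 + 15.5966/60 = 117.259943
  hemisphere W, so the sign is −
Point 2:
  Lat: 32° + 12/60 + 37.27/3600 = 32 + 0.200000 + 0.010353 = 32.210353
  S ⇒ negate
  λ: 43′ + 20.96″ = 43.34933′; 26 + 43.34933/60 = 26.722489
  W → negative
Point 3:
  Latitude: 51 + 0.39/60 = 51.006500
  N → positive
  Longitude: 39.05′ = 0.650833°; total 117.650833
  E ⇒ keep positive
Point 4:
  Lat: 26 + 59/60 + 41.2/3600 = 26.994778
  N ⇒ keep positive
  Lon: 82 + 39/60 + 16/3600 = 82.654444
  hemisphere W, so the sign is −

1. -70.47250, -117.25994
2. -32.21035, -26.72249
3. 51.00650, 117.65083
4. 26.99478, -82.65444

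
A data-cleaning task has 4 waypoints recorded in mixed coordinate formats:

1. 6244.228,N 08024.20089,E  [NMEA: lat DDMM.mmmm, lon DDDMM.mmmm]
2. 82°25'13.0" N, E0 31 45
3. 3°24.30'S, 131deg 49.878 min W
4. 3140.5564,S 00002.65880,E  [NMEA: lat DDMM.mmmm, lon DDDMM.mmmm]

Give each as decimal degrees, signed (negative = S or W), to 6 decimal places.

Point 1:
  φ: degrees = first 2 digits = 62, minutes = 44.228; 62 + 44.228/60 = 62.7371333
  N ⇒ keep positive
  Longitude: degrees = first 3 digits = 80, minutes = 24.20089; 80 + 24.20089/60 = 80.4033482
  E ⇒ keep positive
Point 2:
  φ: 82° + 25/60 + 13/3600 = 82 + 0.416667 + 0.003611 = 82.4202778
  N ⇒ keep positive
  Lon: 0 + 31/60 + 45/3600 = 0.5291667
  E ⇒ keep positive
Point 3:
  Latitude: 24.3′ = 0.405000°; total 3.4050000
  hemisphere S, so the sign is −
  Longitude: 49.878′ = 0.831300°; total 131.8313000
  W ⇒ negate
Point 4:
  φ: split at 2 digits → 31° and 40.5564′; 31 + 40.5564/60 = 31.6759400
  S → negative
  Longitude: degrees = first 3 digits = 0, minutes = 2.6588; 0 + 2.6588/60 = 0.0443133
  E → positive

1. 62.737133, 80.403348
2. 82.420278, 0.529167
3. -3.405000, -131.831300
4. -31.675940, 0.044313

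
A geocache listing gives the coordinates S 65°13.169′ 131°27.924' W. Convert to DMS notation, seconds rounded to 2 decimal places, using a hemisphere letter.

65°13′10.14″ S, 131°27′55.44″ W

Lat: 13.16900′ → 13′ and 0.16900 × 60 = 10.1400″
Longitude: fractional minutes 0.92400 × 60 = 55.4400″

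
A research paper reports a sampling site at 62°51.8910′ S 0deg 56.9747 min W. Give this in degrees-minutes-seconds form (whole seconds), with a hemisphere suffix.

62°51′53″ S, 0°56′58″ W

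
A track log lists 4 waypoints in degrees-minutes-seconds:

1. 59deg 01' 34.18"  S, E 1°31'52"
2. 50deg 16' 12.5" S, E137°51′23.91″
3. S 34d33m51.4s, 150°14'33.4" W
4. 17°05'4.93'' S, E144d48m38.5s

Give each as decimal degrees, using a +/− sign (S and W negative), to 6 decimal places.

Point 1:
  φ: 59° + 1/60 + 34.18/3600 = 59 + 0.016667 + 0.009494 = 59.0261611
  S ⇒ negate
  λ: 1° + 31/60 + 52/3600 = 1 + 0.516667 + 0.014444 = 1.5311111
  E → positive
Point 2:
  φ: 50° + 16/60 + 12.5/3600 = 50 + 0.266667 + 0.003472 = 50.2701389
  S ⇒ negate
  Lon: 51′ + 23.91″ = 51.39850′; 137 + 51.39850/60 = 137.8566417
  E ⇒ keep positive
Point 3:
  Latitude: 34° + 33/60 + 51.4/3600 = 34 + 0.550000 + 0.014278 = 34.5642778
  hemisphere S, so the sign is −
  Longitude: 150 + 14/60 + 33.4/3600 = 150.2426111
  hemisphere W, so the sign is −
Point 4:
  Lat: 17° + 5/60 + 4.93/3600 = 17 + 0.083333 + 0.001369 = 17.0847028
  S ⇒ negate
  λ: 48′ + 38.5″ = 48.64167′; 144 + 48.64167/60 = 144.8106944
  E → positive

1. -59.026161, 1.531111
2. -50.270139, 137.856642
3. -34.564278, -150.242611
4. -17.084703, 144.810694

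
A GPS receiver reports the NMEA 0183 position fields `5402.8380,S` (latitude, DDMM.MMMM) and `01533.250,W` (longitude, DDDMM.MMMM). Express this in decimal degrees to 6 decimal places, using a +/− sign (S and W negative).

Lat: degrees = first 2 digits = 54, minutes = 2.838; 54 + 2.838/60 = 54.0473000
S → negative
Longitude: split at 3 digits → 015° and 33.25′; 15 + 33.25/60 = 15.5541667
W → negative

-54.047300, -15.554167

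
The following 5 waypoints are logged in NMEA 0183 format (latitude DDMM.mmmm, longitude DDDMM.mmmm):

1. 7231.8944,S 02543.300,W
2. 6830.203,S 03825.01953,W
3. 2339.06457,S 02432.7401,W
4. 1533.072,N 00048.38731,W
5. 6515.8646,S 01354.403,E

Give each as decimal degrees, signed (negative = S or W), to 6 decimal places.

1. -72.531573, -25.721667
2. -68.503383, -38.416992
3. -23.651076, -24.545668
4. 15.551200, -0.806455
5. -65.264410, 13.906717

Point 1:
  φ: split at 2 digits → 72° and 31.8944′; 72 + 31.8944/60 = 72.5315733
  S ⇒ negate
  λ: split at 3 digits → 025° and 43.3′; 25 + 43.3/60 = 25.7216667
  hemisphere W, so the sign is −
Point 2:
  Latitude: split at 2 digits → 68° and 30.203′; 68 + 30.203/60 = 68.5033833
  S ⇒ negate
  Lon: degrees = first 3 digits = 38, minutes = 25.01953; 38 + 25.01953/60 = 38.4169922
  hemisphere W, so the sign is −
Point 3:
  Latitude: degrees = first 2 digits = 23, minutes = 39.06457; 23 + 39.06457/60 = 23.6510762
  hemisphere S, so the sign is −
  Lon: split at 3 digits → 024° and 32.7401′; 24 + 32.7401/60 = 24.5456683
  W ⇒ negate
Point 4:
  φ: degrees = first 2 digits = 15, minutes = 33.072; 15 + 33.072/60 = 15.5512000
  N → positive
  Lon: degrees = first 3 digits = 0, minutes = 48.38731; 0 + 48.38731/60 = 0.8064552
  W ⇒ negate
Point 5:
  Lat: split at 2 digits → 65° and 15.8646′; 65 + 15.8646/60 = 65.2644100
  S → negative
  Longitude: degrees = first 3 digits = 13, minutes = 54.403; 13 + 54.403/60 = 13.9067167
  E → positive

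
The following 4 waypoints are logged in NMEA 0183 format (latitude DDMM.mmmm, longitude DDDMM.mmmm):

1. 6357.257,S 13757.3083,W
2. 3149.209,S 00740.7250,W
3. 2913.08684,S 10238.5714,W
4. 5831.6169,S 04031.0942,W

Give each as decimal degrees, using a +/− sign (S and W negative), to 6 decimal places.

1. -63.954283, -137.955138
2. -31.820150, -7.678750
3. -29.218114, -102.642857
4. -58.526948, -40.518237

Point 1:
  Lat: split at 2 digits → 63° and 57.257′; 63 + 57.257/60 = 63.9542833
  S ⇒ negate
  Longitude: split at 3 digits → 137° and 57.3083′; 137 + 57.3083/60 = 137.9551383
  W ⇒ negate
Point 2:
  Latitude: split at 2 digits → 31° and 49.209′; 31 + 49.209/60 = 31.8201500
  hemisphere S, so the sign is −
  λ: degrees = first 3 digits = 7, minutes = 40.725; 7 + 40.725/60 = 7.6787500
  W ⇒ negate
Point 3:
  Latitude: split at 2 digits → 29° and 13.08684′; 29 + 13.08684/60 = 29.2181140
  S → negative
  Lon: split at 3 digits → 102° and 38.5714′; 102 + 38.5714/60 = 102.6428567
  hemisphere W, so the sign is −
Point 4:
  Lat: split at 2 digits → 58° and 31.6169′; 58 + 31.6169/60 = 58.5269483
  S → negative
  Lon: degrees = first 3 digits = 40, minutes = 31.0942; 40 + 31.0942/60 = 40.5182367
  W ⇒ negate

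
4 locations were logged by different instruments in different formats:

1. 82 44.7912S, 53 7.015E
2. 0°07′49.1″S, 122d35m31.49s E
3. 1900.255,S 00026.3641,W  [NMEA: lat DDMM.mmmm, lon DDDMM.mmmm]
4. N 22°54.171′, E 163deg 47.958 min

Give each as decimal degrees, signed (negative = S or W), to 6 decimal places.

Point 1:
  Latitude: 82 + 44.7912/60 = 82.7465200
  S → negative
  λ: 7.015′ = 0.116917°; total 53.1169167
  E ⇒ keep positive
Point 2:
  Lat: 7′ + 49.1″ = 7.81833′; 0 + 7.81833/60 = 0.1303056
  S ⇒ negate
  λ: 122° + 35/60 + 31.49/3600 = 122 + 0.583333 + 0.008747 = 122.5920806
  E → positive
Point 3:
  Latitude: degrees = first 2 digits = 19, minutes = 0.255; 19 + 0.255/60 = 19.0042500
  S → negative
  λ: split at 3 digits → 000° and 26.3641′; 0 + 26.3641/60 = 0.4394017
  W → negative
Point 4:
  Latitude: 22 + 54.171/60 = 22.9028500
  N ⇒ keep positive
  Longitude: 47.958′ = 0.799300°; total 163.7993000
  E → positive

1. -82.746520, 53.116917
2. -0.130306, 122.592081
3. -19.004250, -0.439402
4. 22.902850, 163.799300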